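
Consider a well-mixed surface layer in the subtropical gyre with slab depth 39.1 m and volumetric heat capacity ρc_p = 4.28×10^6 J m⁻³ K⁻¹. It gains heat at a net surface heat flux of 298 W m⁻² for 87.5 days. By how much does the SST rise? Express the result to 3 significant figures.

13.5 K

Areal heat capacity C = ρc_p × D = 4.28×10^6 × 39.1 = 1.67×10^8 J m⁻² K⁻¹.
Net heat input Q = F Δt = 298 × (87.5 days × 86400 s/day) = 2.25×10^9 J/m².
ΔT = Q / C = 2.25×10^9 / 1.67×10^8 = 13.5 K.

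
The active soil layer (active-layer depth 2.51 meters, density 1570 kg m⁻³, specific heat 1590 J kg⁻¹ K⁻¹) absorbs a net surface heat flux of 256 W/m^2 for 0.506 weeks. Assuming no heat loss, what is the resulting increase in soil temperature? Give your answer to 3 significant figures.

12.5 K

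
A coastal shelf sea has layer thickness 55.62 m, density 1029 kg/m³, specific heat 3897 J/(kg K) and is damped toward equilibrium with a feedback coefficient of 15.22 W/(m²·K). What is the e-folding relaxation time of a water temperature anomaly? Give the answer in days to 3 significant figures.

170 days

Areal heat capacity C = ρ c_p D = 1029 × 3897 × 55.62 = 2.23×10^8 J/(m^2 K).
Relaxation time τ = C / λ = 2.23×10^8 / 15.22 = 1.47×10^7 s.
In days: 1.47×10^7 s / (86400 s/day) = 170 days.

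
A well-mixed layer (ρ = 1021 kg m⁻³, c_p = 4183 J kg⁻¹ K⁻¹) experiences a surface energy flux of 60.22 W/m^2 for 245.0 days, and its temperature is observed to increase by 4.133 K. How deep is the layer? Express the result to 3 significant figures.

Heat input Q = F Δt = 60.22 × 2.12×10^7 s = 1.27×10^9 J/m².
Required areal heat capacity C = Q / ΔT = 3.08×10^8 J/(m²·K).
Depth D = C / (ρ c_p) = 3.08×10^8 / (1021 × 4183) = 72.2 m.

72.2 m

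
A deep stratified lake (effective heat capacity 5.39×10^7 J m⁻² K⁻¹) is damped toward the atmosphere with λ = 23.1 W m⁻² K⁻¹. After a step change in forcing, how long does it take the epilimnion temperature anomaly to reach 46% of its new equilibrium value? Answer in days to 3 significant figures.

Areal heat capacity C = 5.39×10^7 J m⁻² K⁻¹ (given).
τ = C / λ = 5.39×10^7 / 23.1 = 2.33×10^6 s.
Fraction reached: 1 − e^(−t/τ) = 0.46 ⇒ t = −τ ln(1 − 0.46) = τ × 0.616.
t = 1.44×10^6 s = 16.6 days.

16.6 days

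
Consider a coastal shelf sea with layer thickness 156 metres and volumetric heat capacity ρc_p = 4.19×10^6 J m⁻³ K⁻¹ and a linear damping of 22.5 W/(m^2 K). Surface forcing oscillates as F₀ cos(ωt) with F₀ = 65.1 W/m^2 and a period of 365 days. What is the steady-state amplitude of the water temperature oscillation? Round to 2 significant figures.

0.49 K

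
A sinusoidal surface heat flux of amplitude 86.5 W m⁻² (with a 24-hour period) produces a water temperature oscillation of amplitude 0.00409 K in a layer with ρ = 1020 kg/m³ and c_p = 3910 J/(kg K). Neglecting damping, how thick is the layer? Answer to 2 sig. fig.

73 m

ω = 2π / 86400 s = 7.27×10^-5 s⁻¹.
Required C = F₀ / (A ω) = 86.5 / (0.00409 × 7.27×10^-5) = 2.91×10^8 J/(m²·K).
D = C / (ρ c_p) = 2.91×10^8 / (1020 × 3910) = 72.9 m.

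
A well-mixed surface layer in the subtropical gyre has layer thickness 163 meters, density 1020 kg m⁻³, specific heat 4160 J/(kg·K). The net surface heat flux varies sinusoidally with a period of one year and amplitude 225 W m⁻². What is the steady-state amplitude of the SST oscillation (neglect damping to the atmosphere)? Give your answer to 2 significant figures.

Areal heat capacity C = ρ c_p D = 1020 × 4160 × 163 = 6.92×10^8 J/(m^2 K).
Angular frequency ω = 2π / T = 2π / 3.15×10^7 s = 1.99×10^-7 s⁻¹.
Cω = 6.92×10^8 × 1.99×10^-7 = 138 W/(m²·K).
Amplitude A = F₀ / (Cω) = 225 / 138 = 1.63 K.

1.6 K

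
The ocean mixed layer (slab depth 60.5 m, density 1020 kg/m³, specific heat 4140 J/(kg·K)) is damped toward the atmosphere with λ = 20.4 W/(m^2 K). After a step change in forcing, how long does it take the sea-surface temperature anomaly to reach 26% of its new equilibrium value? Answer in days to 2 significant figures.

44 days

Areal heat capacity C = ρ c_p D = 1020 × 4140 × 60.5 = 2.55×10^8 J m⁻² K⁻¹.
τ = C / λ = 2.55×10^8 / 20.4 = 1.25×10^7 s.
Fraction reached: 1 − e^(−t/τ) = 0.26 ⇒ t = −τ ln(1 − 0.26) = τ × 0.301.
t = 3.77×10^6 s = 43.6 days.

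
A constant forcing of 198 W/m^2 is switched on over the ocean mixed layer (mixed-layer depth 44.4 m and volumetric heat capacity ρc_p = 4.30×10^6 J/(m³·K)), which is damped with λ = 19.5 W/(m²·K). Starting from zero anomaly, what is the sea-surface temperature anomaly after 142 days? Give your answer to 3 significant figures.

Areal heat capacity C = ρc_p × D = 4.30×10^6 × 44.4 = 1.91×10^8 J/(m²·K).
τ = C / λ = 1.91×10^8 / 19.5 = 9.79×10^6 s.
Equilibrium anomaly ΔT_eq = F / λ = 198 / 19.5 = 10.2 K.
t = 142 days = 1.23×10^7 s, so t/τ = 1.25.
ΔT(t) = ΔT_eq (1 − e^(−t/τ)) = 10.2 × (1 − e^−1.25) = 7.25 K.

7.25 K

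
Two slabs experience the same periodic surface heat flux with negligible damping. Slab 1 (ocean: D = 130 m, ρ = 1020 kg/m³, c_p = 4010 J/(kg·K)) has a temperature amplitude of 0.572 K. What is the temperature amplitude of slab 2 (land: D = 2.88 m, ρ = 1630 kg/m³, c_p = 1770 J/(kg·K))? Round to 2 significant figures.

37 K

C_ocean = 5.32×10^8 J/(m²·K); C_land = 8.31×10^6 J/(m²·K).
A ∝ 1/C ⇒ A_land = A_ocean × C_ocean/C_land = 0.572 × 64.0 = 36.6 K.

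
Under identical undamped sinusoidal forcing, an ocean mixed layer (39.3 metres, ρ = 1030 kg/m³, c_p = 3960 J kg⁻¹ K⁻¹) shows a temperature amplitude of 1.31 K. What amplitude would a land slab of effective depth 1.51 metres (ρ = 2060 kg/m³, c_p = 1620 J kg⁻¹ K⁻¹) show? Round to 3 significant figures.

C_ocean = 1.60×10^8 J/(m²·K); C_land = 5.04×10^6 J/(m²·K).
A ∝ 1/C ⇒ A_land = A_ocean × C_ocean/C_land = 1.31 × 31.8 = 41.7 K.

41.7 K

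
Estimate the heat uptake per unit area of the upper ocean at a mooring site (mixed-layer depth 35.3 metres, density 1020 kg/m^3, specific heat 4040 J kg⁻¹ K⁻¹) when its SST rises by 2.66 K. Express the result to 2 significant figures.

Areal heat capacity C = ρ c_p D = 1020 × 4040 × 35.3 = 1.45×10^8 J m⁻² K⁻¹.
ΔQ = C ΔT = 1.45×10^8 × 2.66 = 3.87×10^8 J/m².

3.9×10^8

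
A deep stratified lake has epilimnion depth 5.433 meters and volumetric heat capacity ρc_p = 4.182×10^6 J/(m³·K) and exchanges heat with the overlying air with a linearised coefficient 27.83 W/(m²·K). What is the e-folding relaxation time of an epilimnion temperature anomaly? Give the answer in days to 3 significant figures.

9.45 days

Areal heat capacity C = ρc_p × D = 4.182×10^6 × 5.433 = 2.27×10^7 J/(m^2 K).
Relaxation time τ = C / λ = 2.27×10^7 / 27.83 = 8.16×10^5 s.
In days: 8.16×10^5 s / (86400 s/day) = 9.45 days.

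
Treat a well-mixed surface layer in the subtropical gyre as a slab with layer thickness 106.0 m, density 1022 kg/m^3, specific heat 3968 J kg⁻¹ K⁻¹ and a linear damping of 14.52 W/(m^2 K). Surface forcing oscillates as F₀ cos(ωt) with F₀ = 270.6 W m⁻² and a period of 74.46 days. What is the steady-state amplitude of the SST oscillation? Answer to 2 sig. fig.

0.64 K

Areal heat capacity C = ρ c_p D = 1022 × 3968 × 106.0 = 4.30×10^8 J m⁻² K⁻¹.
Angular frequency ω = 2π / T = 2π / 6.43×10^6 s = 9.77×10^-7 s⁻¹.
√((Cω)² + λ²) = √((420)² + 14.52²) = 420 W/(m²·K).
Amplitude A = F₀ / √((Cω)²+λ²) = 270.6 / 420 = 0.644 K.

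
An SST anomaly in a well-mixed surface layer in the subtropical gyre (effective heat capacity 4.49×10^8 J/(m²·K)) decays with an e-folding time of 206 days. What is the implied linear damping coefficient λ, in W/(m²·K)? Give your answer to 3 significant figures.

25.2

Areal heat capacity C = 4.49×10^8 J/(m²·K) (given).
τ = 206 days = 1.78×10^7 s.
λ = C / τ = 4.49×10^8 / 1.78×10^7 = 25.2 W/(m²·K).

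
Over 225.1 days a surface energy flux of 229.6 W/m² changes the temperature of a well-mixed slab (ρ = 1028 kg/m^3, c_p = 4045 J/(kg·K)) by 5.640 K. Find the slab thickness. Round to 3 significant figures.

190 m

Heat input Q = F Δt = 229.6 × 1.94×10^7 s = 4.47×10^9 J/m².
Required areal heat capacity C = Q / ΔT = 7.92×10^8 J/(m²·K).
Depth D = C / (ρ c_p) = 7.92×10^8 / (1028 × 4045) = 190 m.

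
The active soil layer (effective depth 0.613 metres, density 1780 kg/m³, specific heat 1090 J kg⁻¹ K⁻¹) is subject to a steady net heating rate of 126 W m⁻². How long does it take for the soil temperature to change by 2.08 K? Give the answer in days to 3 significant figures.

0.227 days

Areal heat capacity C = ρ c_p D = 1780 × 1090 × 0.613 = 1.19×10^6 J/(m^2 K).
Time required: Δt = C ΔT / F = 1.19×10^6 × 2.08 / 126 = 19600 s.
In days: 19600 s / (86400 s/day) = 0.227 days.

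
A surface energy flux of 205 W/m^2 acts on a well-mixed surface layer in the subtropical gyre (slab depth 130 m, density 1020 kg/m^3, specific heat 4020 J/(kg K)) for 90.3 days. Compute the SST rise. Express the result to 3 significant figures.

Areal heat capacity C = ρ c_p D = 1020 × 4020 × 130 = 5.33×10^8 J m⁻² K⁻¹.
Net heat input Q = F Δt = 205 × (90.3 days × 86400 s/day) = 1.60×10^9 J/m².
ΔT = Q / C = 1.60×10^9 / 5.33×10^8 = 3.00 K.

3.00 K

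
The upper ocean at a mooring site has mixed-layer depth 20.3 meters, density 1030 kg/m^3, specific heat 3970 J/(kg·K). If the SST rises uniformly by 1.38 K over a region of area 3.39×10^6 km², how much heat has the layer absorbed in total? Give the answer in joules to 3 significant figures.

3.88×10^20 J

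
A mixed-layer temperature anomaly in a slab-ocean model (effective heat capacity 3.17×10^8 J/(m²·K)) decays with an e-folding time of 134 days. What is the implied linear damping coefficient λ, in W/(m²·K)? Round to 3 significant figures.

Areal heat capacity C = 3.17×10^8 J/(m²·K) (given).
τ = 134 days = 1.16×10^7 s.
λ = C / τ = 3.17×10^8 / 1.16×10^7 = 27.4 W/(m²·K).

27.4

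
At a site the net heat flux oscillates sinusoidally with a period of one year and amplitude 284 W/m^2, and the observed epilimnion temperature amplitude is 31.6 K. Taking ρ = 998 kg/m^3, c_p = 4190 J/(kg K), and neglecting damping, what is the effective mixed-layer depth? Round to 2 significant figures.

11 m

ω = 2π / 3.15×10^7 s = 1.99×10^-7 s⁻¹.
Required C = F₀ / (A ω) = 284 / (31.6 × 1.99×10^-7) = 4.51×10^7 J/(m²·K).
D = C / (ρ c_p) = 4.51×10^7 / (998 × 4190) = 10.8 m.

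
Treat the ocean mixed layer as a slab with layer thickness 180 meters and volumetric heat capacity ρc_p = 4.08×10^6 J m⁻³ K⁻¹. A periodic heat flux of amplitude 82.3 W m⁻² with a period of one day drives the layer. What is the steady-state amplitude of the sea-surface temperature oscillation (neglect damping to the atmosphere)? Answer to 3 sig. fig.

0.00154 K

Areal heat capacity C = ρc_p × D = 4.08×10^6 × 180 = 7.34×10^8 J/(m²·K).
Angular frequency ω = 2π / T = 2π / 86400 s = 7.27×10^-5 s⁻¹.
Cω = 7.34×10^8 × 7.27×10^-5 = 53400 W/(m²·K).
Amplitude A = F₀ / (Cω) = 82.3 / 53400 = 0.00154 K.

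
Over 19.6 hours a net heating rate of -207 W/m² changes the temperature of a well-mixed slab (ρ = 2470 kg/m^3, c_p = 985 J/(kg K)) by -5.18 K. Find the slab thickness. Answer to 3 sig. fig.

1.16 m

Heat input Q = F Δt = -207 × 70600 s = -1.46×10^7 J/m².
Required areal heat capacity C = Q / ΔT = 2.82×10^6 J/(m²·K).
Depth D = C / (ρ c_p) = 2.82×10^6 / (2470 × 985) = 1.16 m.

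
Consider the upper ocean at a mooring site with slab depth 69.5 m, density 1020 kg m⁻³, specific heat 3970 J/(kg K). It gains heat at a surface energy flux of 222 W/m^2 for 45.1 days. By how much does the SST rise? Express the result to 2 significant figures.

3.1 K

Areal heat capacity C = ρ c_p D = 1020 × 3970 × 69.5 = 2.81×10^8 J/(m²·K).
Net heat input Q = F Δt = 222 × (45.1 days × 86400 s/day) = 8.65×10^8 J/m².
ΔT = Q / C = 8.65×10^8 / 2.81×10^8 = 3.07 K.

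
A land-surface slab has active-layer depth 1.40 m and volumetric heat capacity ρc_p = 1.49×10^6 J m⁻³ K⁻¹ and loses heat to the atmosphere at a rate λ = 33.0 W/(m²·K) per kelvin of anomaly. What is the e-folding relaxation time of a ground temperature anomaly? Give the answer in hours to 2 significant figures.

18 hours

Areal heat capacity C = ρc_p × D = 1.49×10^6 × 1.40 = 2.09×10^6 J m⁻² K⁻¹.
Relaxation time τ = C / λ = 2.09×10^6 / 33.0 = 63200 s.
In hours: 63200 s / (3600 s/hour) = 17.6 hours.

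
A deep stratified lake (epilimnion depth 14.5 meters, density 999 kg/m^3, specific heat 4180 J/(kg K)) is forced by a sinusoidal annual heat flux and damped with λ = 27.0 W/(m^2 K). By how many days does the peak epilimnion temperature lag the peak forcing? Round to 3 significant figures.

24.4 days

Areal heat capacity C = ρ c_p D = 999 × 4180 × 14.5 = 6.05×10^7 J m⁻² K⁻¹.
ω = 2π / 3.15×10^7 s = 1.99×10^-7 s⁻¹.
Phase lag φ = arctan(Cω/λ) = arctan(12.1/27.0) = 0.420 rad.
Time lag = φ / ω = 0.420 / 1.99×10^-7 = 2.11×10^6 s = 24.4 days.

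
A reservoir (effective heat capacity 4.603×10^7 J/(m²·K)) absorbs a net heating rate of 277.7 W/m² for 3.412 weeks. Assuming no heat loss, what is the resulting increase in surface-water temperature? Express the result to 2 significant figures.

Areal heat capacity C = 4.603×10^7 J/(m²·K) (given).
Net heat input Q = F Δt = 277.7 × (3.412 weeks × 6.048×10^5 s/week) = 5.73×10^8 J/m².
ΔT = Q / C = 5.73×10^8 / 4.60×10^7 = 12.4 K.

12 K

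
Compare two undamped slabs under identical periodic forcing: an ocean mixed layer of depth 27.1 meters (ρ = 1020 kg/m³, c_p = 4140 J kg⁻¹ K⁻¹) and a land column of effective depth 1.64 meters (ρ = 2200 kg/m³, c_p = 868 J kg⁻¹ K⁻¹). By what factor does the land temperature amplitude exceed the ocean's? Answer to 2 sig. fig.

C_ocean = 1020 × 4140 × 27.1 = 1.14×10^8 J/(m²·K).
C_land = 2200 × 868 × 1.64 = 3.13×10^6 J/(m²·K).
Undamped amplitude ∝ 1/C, so A_land/A_ocean = C_ocean/C_land = 36.5.

37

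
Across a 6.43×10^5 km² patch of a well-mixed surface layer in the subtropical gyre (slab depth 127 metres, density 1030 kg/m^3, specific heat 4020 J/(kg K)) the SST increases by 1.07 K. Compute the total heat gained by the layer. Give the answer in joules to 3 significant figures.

Areal heat capacity C = ρ c_p D = 1030 × 4020 × 127 = 5.26×10^8 J/(m²·K).
Heat per unit area: q = C ΔT = 5.26×10^8 × 1.07 = 5.63×10^8 J/m².
Total heat: Q = q × A = 5.63×10^8 × (6.43×10^5 × 10⁶ m²) = 3.62×10^20 J.

3.62×10^20 J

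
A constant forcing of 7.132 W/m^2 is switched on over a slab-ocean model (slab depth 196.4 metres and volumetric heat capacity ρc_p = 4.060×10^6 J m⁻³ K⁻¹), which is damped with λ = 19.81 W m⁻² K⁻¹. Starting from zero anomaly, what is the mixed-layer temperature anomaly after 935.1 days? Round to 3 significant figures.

Areal heat capacity C = ρc_p × D = 4.060×10^6 × 196.4 = 7.97×10^8 J/(m²·K).
τ = C / λ = 7.97×10^8 / 19.81 = 4.03×10^7 s.
Equilibrium anomaly ΔT_eq = F / λ = 7.132 / 19.81 = 0.360 K.
t = 935.1 days = 8.08×10^7 s, so t/τ = 2.01.
ΔT(t) = ΔT_eq (1 − e^(−t/τ)) = 0.360 × (1 − e^−2.01) = 0.312 K.

0.312 K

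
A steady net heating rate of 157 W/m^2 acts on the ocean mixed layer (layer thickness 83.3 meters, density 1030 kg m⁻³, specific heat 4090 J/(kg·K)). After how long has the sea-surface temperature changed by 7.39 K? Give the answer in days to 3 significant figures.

191 days

Areal heat capacity C = ρ c_p D = 1030 × 4090 × 83.3 = 3.51×10^8 J m⁻² K⁻¹.
Time required: Δt = C ΔT / F = 3.51×10^8 × 7.39 / 157 = 1.65×10^7 s.
In days: 1.65×10^7 s / (86400 s/day) = 191 days.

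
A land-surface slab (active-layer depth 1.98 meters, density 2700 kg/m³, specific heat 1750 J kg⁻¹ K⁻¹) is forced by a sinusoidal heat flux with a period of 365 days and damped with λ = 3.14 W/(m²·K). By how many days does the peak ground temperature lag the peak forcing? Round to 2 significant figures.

Areal heat capacity C = ρ c_p D = 2700 × 1750 × 1.98 = 9.36×10^6 J m⁻² K⁻¹.
ω = 2π / 3.15×10^7 s = 1.99×10^-7 s⁻¹.
Phase lag φ = arctan(Cω/λ) = arctan(1.86/3.14) = 0.536 rad.
Time lag = φ / ω = 0.536 / 1.99×10^-7 = 2.69×10^6 s = 31.1 days.

31 days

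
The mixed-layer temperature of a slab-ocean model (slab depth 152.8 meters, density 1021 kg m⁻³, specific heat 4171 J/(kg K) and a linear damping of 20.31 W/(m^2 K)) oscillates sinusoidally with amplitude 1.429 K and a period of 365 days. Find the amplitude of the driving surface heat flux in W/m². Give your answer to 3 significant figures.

Areal heat capacity C = ρ c_p D = 1021 × 4171 × 152.8 = 6.51×10^8 J/(m^2 K).
ω = 2π / 3.15×10^7 s = 1.99×10^-7 s⁻¹.
√((Cω)² + λ²) = √((130)² + 20.31²) = 131 W/(m²·K).
F₀ = A × √((Cω)²+λ²) = 1.429 × 131 = 188 W/m².

188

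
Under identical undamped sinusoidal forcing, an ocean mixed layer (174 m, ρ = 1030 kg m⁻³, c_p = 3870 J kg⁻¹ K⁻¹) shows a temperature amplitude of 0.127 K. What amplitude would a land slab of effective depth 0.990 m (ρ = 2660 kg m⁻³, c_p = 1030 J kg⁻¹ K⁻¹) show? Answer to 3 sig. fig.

C_ocean = 6.94×10^8 J/(m²·K); C_land = 2.71×10^6 J/(m²·K).
A ∝ 1/C ⇒ A_land = A_ocean × C_ocean/C_land = 0.127 × 256 = 32.5 K.

32.5 K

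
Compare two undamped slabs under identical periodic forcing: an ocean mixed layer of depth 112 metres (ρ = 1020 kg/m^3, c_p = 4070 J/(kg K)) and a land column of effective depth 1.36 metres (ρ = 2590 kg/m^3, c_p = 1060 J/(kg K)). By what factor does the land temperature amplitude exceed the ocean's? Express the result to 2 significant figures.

C_ocean = 1020 × 4070 × 112 = 4.65×10^8 J/(m²·K).
C_land = 2590 × 1060 × 1.36 = 3.73×10^6 J/(m²·K).
Undamped amplitude ∝ 1/C, so A_land/A_ocean = C_ocean/C_land = 125.

120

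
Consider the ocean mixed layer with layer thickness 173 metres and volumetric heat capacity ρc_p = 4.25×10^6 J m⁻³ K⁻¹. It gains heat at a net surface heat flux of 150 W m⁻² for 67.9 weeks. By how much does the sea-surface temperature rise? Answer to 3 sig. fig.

Areal heat capacity C = ρc_p × D = 4.25×10^6 × 173 = 7.35×10^8 J/(m^2 K).
Net heat input Q = F Δt = 150 × (67.9 weeks × 6.048×10^5 s/week) = 6.16×10^9 J/m².
ΔT = Q / C = 6.16×10^9 / 7.35×10^8 = 8.38 K.

8.38 K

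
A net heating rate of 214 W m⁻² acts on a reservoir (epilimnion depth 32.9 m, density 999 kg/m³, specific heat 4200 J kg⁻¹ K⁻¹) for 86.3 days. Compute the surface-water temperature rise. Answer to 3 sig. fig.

Areal heat capacity C = ρ c_p D = 999 × 4200 × 32.9 = 1.38×10^8 J m⁻² K⁻¹.
Net heat input Q = F Δt = 214 × (86.3 days × 86400 s/day) = 1.60×10^9 J/m².
ΔT = Q / C = 1.60×10^9 / 1.38×10^8 = 11.6 K.

11.6 K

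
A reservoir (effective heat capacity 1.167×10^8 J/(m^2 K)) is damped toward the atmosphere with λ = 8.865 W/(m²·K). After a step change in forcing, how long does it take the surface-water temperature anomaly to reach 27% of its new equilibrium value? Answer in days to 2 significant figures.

48 days

Areal heat capacity C = 1.167×10^8 J/(m^2 K) (given).
τ = C / λ = 1.17×10^8 / 8.865 = 1.32×10^7 s.
Fraction reached: 1 − e^(−t/τ) = 0.27 ⇒ t = −τ ln(1 − 0.27) = τ × 0.315.
t = 4.14×10^6 s = 48.0 days.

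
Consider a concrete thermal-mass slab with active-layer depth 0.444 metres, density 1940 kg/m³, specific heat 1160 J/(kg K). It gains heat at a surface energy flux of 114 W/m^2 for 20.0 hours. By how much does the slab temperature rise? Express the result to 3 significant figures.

Areal heat capacity C = ρ c_p D = 1940 × 1160 × 0.444 = 9.99×10^5 J/(m²·K).
Net heat input Q = F Δt = 114 × (20.0 hours × 3600 s/hour) = 8.21×10^6 J/m².
ΔT = Q / C = 8.21×10^6 / 9.99×10^5 = 8.21 K.

8.21 K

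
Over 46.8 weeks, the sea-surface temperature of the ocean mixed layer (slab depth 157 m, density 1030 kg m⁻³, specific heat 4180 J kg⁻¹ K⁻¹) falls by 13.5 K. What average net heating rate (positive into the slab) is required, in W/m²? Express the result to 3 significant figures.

-322

Areal heat capacity C = ρ c_p D = 1030 × 4180 × 157 = 6.76×10^8 J/(m^2 K).
Required heat per unit area: Q = C ΔT = 6.76×10^8 × -13.5 = -9.13×10^9 J/m².
Flux F = Q / Δt = -9.13×10^9 / 2.83×10^7 s = -322 W/m².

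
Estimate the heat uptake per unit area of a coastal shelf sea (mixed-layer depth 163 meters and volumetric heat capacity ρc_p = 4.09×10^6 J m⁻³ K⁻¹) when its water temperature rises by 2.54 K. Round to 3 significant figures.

1.69×10^9

Areal heat capacity C = ρc_p × D = 4.09×10^6 × 163 = 6.67×10^8 J m⁻² K⁻¹.
ΔQ = C ΔT = 6.67×10^8 × 2.54 = 1.69×10^9 J/m².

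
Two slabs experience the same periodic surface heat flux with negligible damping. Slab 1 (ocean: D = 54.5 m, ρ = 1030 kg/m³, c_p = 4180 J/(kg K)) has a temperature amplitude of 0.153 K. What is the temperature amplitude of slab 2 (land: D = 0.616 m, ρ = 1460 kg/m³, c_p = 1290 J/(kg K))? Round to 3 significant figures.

C_ocean = 2.35×10^8 J/(m²·K); C_land = 1.16×10^6 J/(m²·K).
A ∝ 1/C ⇒ A_land = A_ocean × C_ocean/C_land = 0.153 × 202 = 30.9 K.

30.9 K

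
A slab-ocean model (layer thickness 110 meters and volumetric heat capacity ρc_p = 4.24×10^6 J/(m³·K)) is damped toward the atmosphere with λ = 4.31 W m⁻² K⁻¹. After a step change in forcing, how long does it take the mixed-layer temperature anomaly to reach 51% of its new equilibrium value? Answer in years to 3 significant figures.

2.45 years

Areal heat capacity C = ρc_p × D = 4.24×10^6 × 110 = 4.66×10^8 J m⁻² K⁻¹.
τ = C / λ = 4.66×10^8 / 4.31 = 1.08×10^8 s.
Fraction reached: 1 − e^(−t/τ) = 0.51 ⇒ t = −τ ln(1 − 0.51) = τ × 0.713.
t = 7.72×10^7 s = 2.45 years.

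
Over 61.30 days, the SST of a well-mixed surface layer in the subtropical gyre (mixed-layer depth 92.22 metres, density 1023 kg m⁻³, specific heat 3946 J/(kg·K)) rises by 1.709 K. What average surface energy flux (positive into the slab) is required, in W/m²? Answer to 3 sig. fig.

120

Areal heat capacity C = ρ c_p D = 1023 × 3946 × 92.22 = 3.72×10^8 J m⁻² K⁻¹.
Required heat per unit area: Q = C ΔT = 3.72×10^8 × 1.709 = 6.36×10^8 J/m².
Flux F = Q / Δt = 6.36×10^8 / 5.30×10^6 s = 120 W/m².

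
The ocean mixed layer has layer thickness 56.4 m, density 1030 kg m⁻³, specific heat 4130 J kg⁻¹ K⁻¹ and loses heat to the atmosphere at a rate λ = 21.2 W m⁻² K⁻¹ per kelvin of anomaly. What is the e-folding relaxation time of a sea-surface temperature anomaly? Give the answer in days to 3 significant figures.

131 days

Areal heat capacity C = ρ c_p D = 1030 × 4130 × 56.4 = 2.40×10^8 J/(m²·K).
Relaxation time τ = C / λ = 2.40×10^8 / 21.2 = 1.13×10^7 s.
In days: 1.13×10^7 s / (86400 s/day) = 131 days.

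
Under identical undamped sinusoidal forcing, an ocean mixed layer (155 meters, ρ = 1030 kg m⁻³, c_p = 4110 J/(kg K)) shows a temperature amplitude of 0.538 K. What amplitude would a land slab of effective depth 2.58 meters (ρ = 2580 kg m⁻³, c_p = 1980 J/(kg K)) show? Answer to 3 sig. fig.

26.8 K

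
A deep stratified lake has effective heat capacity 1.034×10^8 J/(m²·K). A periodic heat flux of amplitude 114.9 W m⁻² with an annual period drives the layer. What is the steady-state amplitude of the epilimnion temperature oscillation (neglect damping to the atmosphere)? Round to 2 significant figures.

5.6 K

Areal heat capacity C = 1.034×10^8 J/(m²·K) (given).
Angular frequency ω = 2π / T = 2π / 3.15×10^7 s = 1.99×10^-7 s⁻¹.
Cω = 1.03×10^8 × 1.99×10^-7 = 20.6 W/(m²·K).
Amplitude A = F₀ / (Cω) = 114.9 / 20.6 = 5.58 K.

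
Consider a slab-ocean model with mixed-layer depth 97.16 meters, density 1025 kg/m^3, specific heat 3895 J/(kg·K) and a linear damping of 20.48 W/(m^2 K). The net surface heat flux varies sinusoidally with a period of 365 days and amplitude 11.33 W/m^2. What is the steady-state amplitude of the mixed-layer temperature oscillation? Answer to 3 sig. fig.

Areal heat capacity C = ρ c_p D = 1025 × 3895 × 97.16 = 3.88×10^8 J/(m^2 K).
Angular frequency ω = 2π / T = 2π / 3.15×10^7 s = 1.99×10^-7 s⁻¹.
√((Cω)² + λ²) = √((77.3)² + 20.48²) = 80.0 W/(m²·K).
Amplitude A = F₀ / √((Cω)²+λ²) = 11.33 / 80.0 = 0.142 K.

0.142 K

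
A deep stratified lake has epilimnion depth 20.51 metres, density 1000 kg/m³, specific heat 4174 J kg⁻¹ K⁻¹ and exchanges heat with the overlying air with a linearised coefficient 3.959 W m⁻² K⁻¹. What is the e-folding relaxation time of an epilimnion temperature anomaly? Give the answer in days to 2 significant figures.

Areal heat capacity C = ρ c_p D = 1000 × 4174 × 20.51 = 8.56×10^7 J/(m²·K).
Relaxation time τ = C / λ = 8.56×10^7 / 3.959 = 2.16×10^7 s.
In days: 2.16×10^7 s / (86400 s/day) = 250 days.

250 days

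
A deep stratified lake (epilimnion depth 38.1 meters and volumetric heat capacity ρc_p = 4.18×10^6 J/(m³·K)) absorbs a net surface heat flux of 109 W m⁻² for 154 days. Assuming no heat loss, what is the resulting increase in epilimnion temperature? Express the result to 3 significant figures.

Areal heat capacity C = ρc_p × D = 4.18×10^6 × 38.1 = 1.59×10^8 J/(m²·K).
Net heat input Q = F Δt = 109 × (154 days × 86400 s/day) = 1.45×10^9 J/m².
ΔT = Q / C = 1.45×10^9 / 1.59×10^8 = 9.11 K.

9.11 K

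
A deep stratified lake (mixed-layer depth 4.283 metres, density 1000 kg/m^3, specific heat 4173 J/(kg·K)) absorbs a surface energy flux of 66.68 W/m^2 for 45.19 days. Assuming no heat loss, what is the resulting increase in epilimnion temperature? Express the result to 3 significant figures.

Areal heat capacity C = ρ c_p D = 1000 × 4173 × 4.283 = 1.79×10^7 J m⁻² K⁻¹.
Net heat input Q = F Δt = 66.68 × (45.19 days × 86400 s/day) = 2.60×10^8 J/m².
ΔT = Q / C = 2.60×10^8 / 1.79×10^7 = 14.6 K.

14.6 K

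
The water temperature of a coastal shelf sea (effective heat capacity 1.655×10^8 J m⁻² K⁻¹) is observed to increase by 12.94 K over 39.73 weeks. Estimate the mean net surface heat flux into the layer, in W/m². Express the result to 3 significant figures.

Areal heat capacity C = 1.655×10^8 J m⁻² K⁻¹ (given).
Required heat per unit area: Q = C ΔT = 1.66×10^8 × 12.94 = 2.14×10^9 J/m².
Flux F = Q / Δt = 2.14×10^9 / 2.40×10^7 s = 89.1 W/m².

89.1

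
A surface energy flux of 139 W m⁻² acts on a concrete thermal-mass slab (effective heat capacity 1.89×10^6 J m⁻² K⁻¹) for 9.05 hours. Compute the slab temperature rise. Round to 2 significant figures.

2.4 K

Areal heat capacity C = 1.89×10^6 J m⁻² K⁻¹ (given).
Net heat input Q = F Δt = 139 × (9.05 hours × 3600 s/hour) = 4.53×10^6 J/m².
ΔT = Q / C = 4.53×10^6 / 1.89×10^6 = 2.40 K.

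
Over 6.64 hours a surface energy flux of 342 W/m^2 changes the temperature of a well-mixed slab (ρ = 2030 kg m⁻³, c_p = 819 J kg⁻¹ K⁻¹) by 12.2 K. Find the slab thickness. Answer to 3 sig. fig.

0.403 m

Heat input Q = F Δt = 342 × 23900 s = 8.18×10^6 J/m².
Required areal heat capacity C = Q / ΔT = 6.70×10^5 J/(m²·K).
Depth D = C / (ρ c_p) = 6.70×10^5 / (2030 × 819) = 0.403 m.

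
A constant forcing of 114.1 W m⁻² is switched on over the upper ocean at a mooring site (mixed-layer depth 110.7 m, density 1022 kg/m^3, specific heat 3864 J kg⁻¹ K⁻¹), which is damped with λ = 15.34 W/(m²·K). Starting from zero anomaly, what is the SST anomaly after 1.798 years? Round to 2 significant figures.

6.4 K

Areal heat capacity C = ρ c_p D = 1022 × 3864 × 110.7 = 4.37×10^8 J/(m^2 K).
τ = C / λ = 4.37×10^8 / 15.34 = 2.85×10^7 s.
Equilibrium anomaly ΔT_eq = F / λ = 114.1 / 15.34 = 7.44 K.
t = 1.798 years = 5.67×10^7 s, so t/τ = 1.99.
ΔT(t) = ΔT_eq (1 − e^(−t/τ)) = 7.44 × (1 − e^−1.99) = 6.42 K.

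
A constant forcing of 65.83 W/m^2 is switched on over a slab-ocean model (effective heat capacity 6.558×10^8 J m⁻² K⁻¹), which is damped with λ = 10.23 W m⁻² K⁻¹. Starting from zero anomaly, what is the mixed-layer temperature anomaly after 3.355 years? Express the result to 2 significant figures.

Areal heat capacity C = 6.558×10^8 J m⁻² K⁻¹ (given).
τ = C / λ = 6.56×10^8 / 10.23 = 6.41×10^7 s.
Equilibrium anomaly ΔT_eq = F / λ = 65.83 / 10.23 = 6.43 K.
t = 3.355 years = 1.06×10^8 s, so t/τ = 1.65.
ΔT(t) = ΔT_eq (1 − e^(−t/τ)) = 6.43 × (1 − e^−1.65) = 5.20 K.

5.2 K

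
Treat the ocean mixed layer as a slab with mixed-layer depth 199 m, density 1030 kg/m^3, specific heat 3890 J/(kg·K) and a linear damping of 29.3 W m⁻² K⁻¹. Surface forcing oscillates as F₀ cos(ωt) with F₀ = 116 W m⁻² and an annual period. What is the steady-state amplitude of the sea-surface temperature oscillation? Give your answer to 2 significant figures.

0.72 K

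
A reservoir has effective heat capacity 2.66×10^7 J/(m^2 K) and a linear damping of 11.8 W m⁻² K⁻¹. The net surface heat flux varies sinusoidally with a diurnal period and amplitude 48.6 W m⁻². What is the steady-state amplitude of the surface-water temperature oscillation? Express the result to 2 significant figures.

0.025 K

Areal heat capacity C = 2.66×10^7 J/(m^2 K) (given).
Angular frequency ω = 2π / T = 2π / 86400 s = 7.27×10^-5 s⁻¹.
√((Cω)² + λ²) = √((1930)² + 11.8²) = 1930 W/(m²·K).
Amplitude A = F₀ / √((Cω)²+λ²) = 48.6 / 1930 = 0.0251 K.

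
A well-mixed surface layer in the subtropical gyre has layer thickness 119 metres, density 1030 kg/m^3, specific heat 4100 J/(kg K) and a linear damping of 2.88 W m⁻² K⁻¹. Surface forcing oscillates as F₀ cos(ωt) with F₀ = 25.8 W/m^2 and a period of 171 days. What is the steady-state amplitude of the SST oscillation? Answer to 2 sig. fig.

Areal heat capacity C = ρ c_p D = 1030 × 4100 × 119 = 5.03×10^8 J m⁻² K⁻¹.
Angular frequency ω = 2π / T = 2π / 1.48×10^7 s = 4.25×10^-7 s⁻¹.
√((Cω)² + λ²) = √((214)² + 2.88²) = 214 W/(m²·K).
Amplitude A = F₀ / √((Cω)²+λ²) = 25.8 / 214 = 0.121 K.

0.12 K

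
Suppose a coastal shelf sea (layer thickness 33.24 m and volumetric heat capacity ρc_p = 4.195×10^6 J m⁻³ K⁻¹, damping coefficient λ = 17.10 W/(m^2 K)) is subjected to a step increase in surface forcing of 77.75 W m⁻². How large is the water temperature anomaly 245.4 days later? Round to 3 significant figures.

4.21 K

Areal heat capacity C = ρc_p × D = 4.195×10^6 × 33.24 = 1.39×10^8 J/(m²·K).
τ = C / λ = 1.39×10^8 / 17.10 = 8.15×10^6 s.
Equilibrium anomaly ΔT_eq = F / λ = 77.75 / 17.10 = 4.55 K.
t = 245.4 days = 2.12×10^7 s, so t/τ = 2.60.
ΔT(t) = ΔT_eq (1 − e^(−t/τ)) = 4.55 × (1 − e^−2.60) = 4.21 K.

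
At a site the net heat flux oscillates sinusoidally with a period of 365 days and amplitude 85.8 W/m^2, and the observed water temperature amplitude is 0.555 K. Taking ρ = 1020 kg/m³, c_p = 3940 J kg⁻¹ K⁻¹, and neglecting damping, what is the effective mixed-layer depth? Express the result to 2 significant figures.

190 m

ω = 2π / 3.15×10^7 s = 1.99×10^-7 s⁻¹.
Required C = F₀ / (A ω) = 85.8 / (0.555 × 1.99×10^-7) = 7.76×10^8 J/(m²·K).
D = C / (ρ c_p) = 7.76×10^8 / (1020 × 3940) = 193 m.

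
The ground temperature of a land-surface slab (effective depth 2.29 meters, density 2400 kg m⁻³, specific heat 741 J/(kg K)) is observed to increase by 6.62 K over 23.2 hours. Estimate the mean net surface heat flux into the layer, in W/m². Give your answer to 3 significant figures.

Areal heat capacity C = ρ c_p D = 2400 × 741 × 2.29 = 4.07×10^6 J/(m^2 K).
Required heat per unit area: Q = C ΔT = 4.07×10^6 × 6.62 = 2.70×10^7 J/m².
Flux F = Q / Δt = 2.70×10^7 / 83500 s = 323 W/m².

323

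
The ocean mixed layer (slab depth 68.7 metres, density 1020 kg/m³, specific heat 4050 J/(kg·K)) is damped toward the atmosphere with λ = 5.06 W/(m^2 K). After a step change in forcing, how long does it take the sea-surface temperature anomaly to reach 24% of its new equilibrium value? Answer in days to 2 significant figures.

Areal heat capacity C = ρ c_p D = 1020 × 4050 × 68.7 = 2.84×10^8 J/(m^2 K).
τ = C / λ = 2.84×10^8 / 5.06 = 5.61×10^7 s.
Fraction reached: 1 − e^(−t/τ) = 0.24 ⇒ t = −τ ln(1 − 0.24) = τ × 0.274.
t = 1.54×10^7 s = 178 days.

180 days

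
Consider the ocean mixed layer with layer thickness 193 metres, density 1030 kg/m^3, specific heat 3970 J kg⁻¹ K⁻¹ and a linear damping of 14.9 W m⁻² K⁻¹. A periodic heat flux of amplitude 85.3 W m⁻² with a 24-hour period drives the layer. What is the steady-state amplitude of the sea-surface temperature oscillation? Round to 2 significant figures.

Areal heat capacity C = ρ c_p D = 1030 × 3970 × 193 = 7.89×10^8 J m⁻² K⁻¹.
Angular frequency ω = 2π / T = 2π / 86400 s = 7.27×10^-5 s⁻¹.
√((Cω)² + λ²) = √((57400)² + 14.9²) = 57400 W/(m²·K).
Amplitude A = F₀ / √((Cω)²+λ²) = 85.3 / 57400 = 0.00149 K.

0.0015 K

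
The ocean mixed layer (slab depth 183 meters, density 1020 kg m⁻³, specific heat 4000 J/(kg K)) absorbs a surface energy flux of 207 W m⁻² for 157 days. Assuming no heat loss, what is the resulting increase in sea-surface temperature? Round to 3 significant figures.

3.76 K

Areal heat capacity C = ρ c_p D = 1020 × 4000 × 183 = 7.47×10^8 J/(m²·K).
Net heat input Q = F Δt = 207 × (157 days × 86400 s/day) = 2.81×10^9 J/m².
ΔT = Q / C = 2.81×10^9 / 7.47×10^8 = 3.76 K.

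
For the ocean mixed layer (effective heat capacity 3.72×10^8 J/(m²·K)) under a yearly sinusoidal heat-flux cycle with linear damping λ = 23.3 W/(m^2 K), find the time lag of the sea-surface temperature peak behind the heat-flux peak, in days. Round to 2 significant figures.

Areal heat capacity C = 3.72×10^8 J/(m²·K) (given).
ω = 2π / 3.15×10^7 s = 1.99×10^-7 s⁻¹.
Phase lag φ = arctan(Cω/λ) = arctan(74.1/23.3) = 1.27 rad.
Time lag = φ / ω = 1.27 / 1.99×10^-7 = 6.36×10^6 s = 73.6 days.

74 days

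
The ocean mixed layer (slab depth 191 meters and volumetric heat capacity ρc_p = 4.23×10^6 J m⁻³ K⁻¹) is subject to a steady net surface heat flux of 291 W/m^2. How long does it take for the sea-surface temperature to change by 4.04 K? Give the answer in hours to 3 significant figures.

Areal heat capacity C = ρc_p × D = 4.23×10^6 × 191 = 8.08×10^8 J/(m^2 K).
Time required: Δt = C ΔT / F = 8.08×10^8 × 4.04 / 291 = 1.12×10^7 s.
In hours: 1.12×10^7 s / (3600 s/hour) = 3120 hours.

3120 hours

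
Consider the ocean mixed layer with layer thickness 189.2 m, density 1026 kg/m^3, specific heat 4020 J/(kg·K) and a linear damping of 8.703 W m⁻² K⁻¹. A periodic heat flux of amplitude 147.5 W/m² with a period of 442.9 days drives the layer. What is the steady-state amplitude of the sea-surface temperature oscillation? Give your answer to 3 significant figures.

1.15 K

Areal heat capacity C = ρ c_p D = 1026 × 4020 × 189.2 = 7.80×10^8 J/(m^2 K).
Angular frequency ω = 2π / T = 2π / 3.83×10^7 s = 1.64×10^-7 s⁻¹.
√((Cω)² + λ²) = √((128)² + 8.703²) = 128 W/(m²·K).
Amplitude A = F₀ / √((Cω)²+λ²) = 147.5 / 128 = 1.15 K.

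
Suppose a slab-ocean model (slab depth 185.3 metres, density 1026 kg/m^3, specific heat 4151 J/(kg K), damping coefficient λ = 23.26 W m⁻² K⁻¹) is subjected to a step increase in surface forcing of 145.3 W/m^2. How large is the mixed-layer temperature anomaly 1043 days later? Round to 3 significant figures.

5.81 K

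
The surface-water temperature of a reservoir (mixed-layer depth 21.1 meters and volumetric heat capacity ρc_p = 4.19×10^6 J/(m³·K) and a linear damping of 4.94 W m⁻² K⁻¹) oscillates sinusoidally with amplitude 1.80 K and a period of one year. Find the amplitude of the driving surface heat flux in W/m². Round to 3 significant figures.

Areal heat capacity C = ρc_p × D = 4.19×10^6 × 21.1 = 8.84×10^7 J/(m^2 K).
ω = 2π / 3.15×10^7 s = 1.99×10^-7 s⁻¹.
√((Cω)² + λ²) = √((17.6)² + 4.94²) = 18.3 W/(m²·K).
F₀ = A × √((Cω)²+λ²) = 1.80 × 18.3 = 32.9 W/m².

32.9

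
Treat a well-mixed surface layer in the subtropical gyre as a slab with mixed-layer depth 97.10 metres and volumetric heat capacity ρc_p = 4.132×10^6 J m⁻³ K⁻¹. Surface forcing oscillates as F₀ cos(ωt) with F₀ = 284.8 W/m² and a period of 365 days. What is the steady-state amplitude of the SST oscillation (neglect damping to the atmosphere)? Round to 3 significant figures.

Areal heat capacity C = ρc_p × D = 4.132×10^6 × 97.10 = 4.01×10^8 J/(m²·K).
Angular frequency ω = 2π / T = 2π / 3.15×10^7 s = 1.99×10^-7 s⁻¹.
Cω = 4.01×10^8 × 1.99×10^-7 = 79.9 W/(m²·K).
Amplitude A = F₀ / (Cω) = 284.8 / 79.9 = 3.56 K.

3.56 K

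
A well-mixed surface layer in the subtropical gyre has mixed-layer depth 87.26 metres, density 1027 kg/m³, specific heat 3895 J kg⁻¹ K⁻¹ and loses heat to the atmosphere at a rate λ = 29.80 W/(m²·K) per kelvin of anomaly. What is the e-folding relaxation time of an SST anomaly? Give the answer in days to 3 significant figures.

Areal heat capacity C = ρ c_p D = 1027 × 3895 × 87.26 = 3.49×10^8 J m⁻² K⁻¹.
Relaxation time τ = C / λ = 3.49×10^8 / 29.80 = 1.17×10^7 s.
In days: 1.17×10^7 s / (86400 s/day) = 136 days.

136 days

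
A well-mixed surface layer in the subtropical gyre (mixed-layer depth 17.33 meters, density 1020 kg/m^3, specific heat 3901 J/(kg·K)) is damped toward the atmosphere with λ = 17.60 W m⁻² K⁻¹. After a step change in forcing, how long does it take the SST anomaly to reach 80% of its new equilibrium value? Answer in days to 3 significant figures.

Areal heat capacity C = ρ c_p D = 1020 × 3901 × 17.33 = 6.90×10^7 J/(m²·K).
τ = C / λ = 6.90×10^7 / 17.60 = 3.92×10^6 s.
Fraction reached: 1 − e^(−t/τ) = 0.80 ⇒ t = −τ ln(1 − 0.80) = τ × 1.61.
t = 6.31×10^6 s = 73.0 days.

73.0 days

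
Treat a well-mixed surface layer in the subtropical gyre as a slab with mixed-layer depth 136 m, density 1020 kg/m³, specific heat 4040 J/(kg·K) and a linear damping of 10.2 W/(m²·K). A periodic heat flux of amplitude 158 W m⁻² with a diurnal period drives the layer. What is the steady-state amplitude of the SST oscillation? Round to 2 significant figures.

0.0039 K

Areal heat capacity C = ρ c_p D = 1020 × 4040 × 136 = 5.60×10^8 J m⁻² K⁻¹.
Angular frequency ω = 2π / T = 2π / 86400 s = 7.27×10^-5 s⁻¹.
√((Cω)² + λ²) = √((40800)² + 10.2²) = 40800 W/(m²·K).
Amplitude A = F₀ / √((Cω)²+λ²) = 158 / 40800 = 0.00388 K.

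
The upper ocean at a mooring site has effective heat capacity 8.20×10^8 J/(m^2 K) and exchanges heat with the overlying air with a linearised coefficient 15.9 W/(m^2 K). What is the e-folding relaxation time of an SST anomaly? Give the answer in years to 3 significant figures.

Areal heat capacity C = 8.20×10^8 J/(m^2 K) (given).
Relaxation time τ = C / λ = 8.20×10^8 / 15.9 = 5.16×10^7 s.
In years: 5.16×10^7 s / (3.156×10^7 s/year) = 1.63 years.

1.63 years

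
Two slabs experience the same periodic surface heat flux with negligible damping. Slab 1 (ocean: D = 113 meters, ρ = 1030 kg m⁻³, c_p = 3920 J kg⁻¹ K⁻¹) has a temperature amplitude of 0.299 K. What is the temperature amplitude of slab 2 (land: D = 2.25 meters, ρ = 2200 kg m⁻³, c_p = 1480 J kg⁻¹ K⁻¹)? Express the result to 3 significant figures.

C_ocean = 4.56×10^8 J/(m²·K); C_land = 7.33×10^6 J/(m²·K).
A ∝ 1/C ⇒ A_land = A_ocean × C_ocean/C_land = 0.299 × 62.3 = 18.6 K.

18.6 K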